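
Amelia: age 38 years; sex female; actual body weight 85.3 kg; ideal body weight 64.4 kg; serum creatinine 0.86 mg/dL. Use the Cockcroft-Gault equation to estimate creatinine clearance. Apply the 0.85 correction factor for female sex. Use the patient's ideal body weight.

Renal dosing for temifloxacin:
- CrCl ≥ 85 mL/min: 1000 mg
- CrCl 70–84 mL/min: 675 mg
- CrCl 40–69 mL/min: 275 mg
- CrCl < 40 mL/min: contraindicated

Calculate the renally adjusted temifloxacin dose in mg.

1000 mg

CrCl = (140 − 38) × 64.4 / (72 × 0.86) × 0.85 = 6568.8 / 61.92 × 0.85 ≈ 90.2 mL/min
CrCl ≈ 90 mL/min → bracket ≥ 85 mL/min.
Dose for this bracket: 1000 mg.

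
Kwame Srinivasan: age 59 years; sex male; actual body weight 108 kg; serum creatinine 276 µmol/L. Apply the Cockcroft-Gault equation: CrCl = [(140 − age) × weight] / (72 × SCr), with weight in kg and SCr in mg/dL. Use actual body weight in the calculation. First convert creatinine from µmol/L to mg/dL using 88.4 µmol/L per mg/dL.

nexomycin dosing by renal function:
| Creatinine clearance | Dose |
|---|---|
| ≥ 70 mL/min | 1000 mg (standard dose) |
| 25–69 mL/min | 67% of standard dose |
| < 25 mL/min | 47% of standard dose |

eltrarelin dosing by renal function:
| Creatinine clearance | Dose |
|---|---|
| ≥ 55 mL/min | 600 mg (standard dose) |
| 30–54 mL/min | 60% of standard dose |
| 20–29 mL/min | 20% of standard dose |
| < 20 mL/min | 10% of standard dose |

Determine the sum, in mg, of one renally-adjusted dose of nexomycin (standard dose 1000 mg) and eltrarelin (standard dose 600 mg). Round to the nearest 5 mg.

1030 mg

SCr = 276 / 88.4 = 3.122 mg/dL
CrCl = (140 − 59) × 108 / (72 × 3.122) = 8748.0 / 224.78 ≈ 38.9 mL/min
CrCl ≈ 39 mL/min.
nexomycin: 25–69 mL/min → 67% of 1000 mg = 670 mg.
eltrarelin: 30–54 mL/min → 60% of 600 mg = 360 mg.
Total = 670 + 360 = 1030 mg.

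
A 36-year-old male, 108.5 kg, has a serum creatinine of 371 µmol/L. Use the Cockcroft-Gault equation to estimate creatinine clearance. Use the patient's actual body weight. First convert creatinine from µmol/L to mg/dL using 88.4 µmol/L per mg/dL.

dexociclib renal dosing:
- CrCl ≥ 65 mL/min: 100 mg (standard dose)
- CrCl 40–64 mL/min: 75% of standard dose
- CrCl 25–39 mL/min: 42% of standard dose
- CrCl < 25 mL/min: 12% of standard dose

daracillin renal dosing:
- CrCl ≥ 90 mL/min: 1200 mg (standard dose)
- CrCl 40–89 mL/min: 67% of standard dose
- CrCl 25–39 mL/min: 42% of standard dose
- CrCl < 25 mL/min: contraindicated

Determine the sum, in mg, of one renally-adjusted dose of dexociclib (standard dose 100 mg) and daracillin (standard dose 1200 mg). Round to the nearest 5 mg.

SCr = 371 / 88.4 = 4.197 mg/dL
CrCl = (140 − 36) × 108.5 / (72 × 4.197) = 11284.0 / 302.18 ≈ 37.3 mL/min
CrCl ≈ 37 mL/min.
dexociclib: 25–39 mL/min → 42% of 100 mg = 42 mg.
daracillin: 25–39 mL/min → 42% of 1200 mg = 504 mg.
Total = 42 + 504 = 546 mg.

545 mg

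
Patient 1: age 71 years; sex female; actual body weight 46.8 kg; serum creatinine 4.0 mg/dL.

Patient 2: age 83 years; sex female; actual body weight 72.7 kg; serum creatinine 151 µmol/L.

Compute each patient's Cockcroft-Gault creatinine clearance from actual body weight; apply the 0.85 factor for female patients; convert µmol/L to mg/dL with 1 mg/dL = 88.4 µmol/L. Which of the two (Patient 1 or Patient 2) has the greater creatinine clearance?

Patient 1: CrCl = (140 − 71) × 46.8 / (72 × 4) × 0.85 = 3229.2 / 288.00 × 0.85 ≈ 9.5 mL/min
Patient 2: SCr = 151 / 88.4 = 1.708 mg/dL
Patient 2: CrCl = (140 − 83) × 72.7 / (72 × 1.708) × 0.85 = 4143.9 / 122.98 × 0.85 ≈ 28.6 mL/min
9.5 vs 28.6 mL/min → Patient 2 is higher.

Patient 2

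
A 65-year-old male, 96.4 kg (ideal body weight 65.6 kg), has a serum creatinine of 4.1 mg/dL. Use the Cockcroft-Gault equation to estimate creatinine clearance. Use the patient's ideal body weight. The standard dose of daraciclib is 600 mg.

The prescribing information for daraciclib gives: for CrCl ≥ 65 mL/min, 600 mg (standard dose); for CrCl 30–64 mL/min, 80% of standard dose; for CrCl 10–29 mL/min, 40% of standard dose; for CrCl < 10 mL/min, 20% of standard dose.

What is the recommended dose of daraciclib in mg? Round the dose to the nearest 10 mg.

CrCl = (140 − 65) × 65.6 / (72 × 4.1) = 4920.0 / 295.20 ≈ 16.7 mL/min
CrCl ≈ 17 mL/min → bracket 10–29 mL/min.
40% of 600 mg = 240 mg

240 mg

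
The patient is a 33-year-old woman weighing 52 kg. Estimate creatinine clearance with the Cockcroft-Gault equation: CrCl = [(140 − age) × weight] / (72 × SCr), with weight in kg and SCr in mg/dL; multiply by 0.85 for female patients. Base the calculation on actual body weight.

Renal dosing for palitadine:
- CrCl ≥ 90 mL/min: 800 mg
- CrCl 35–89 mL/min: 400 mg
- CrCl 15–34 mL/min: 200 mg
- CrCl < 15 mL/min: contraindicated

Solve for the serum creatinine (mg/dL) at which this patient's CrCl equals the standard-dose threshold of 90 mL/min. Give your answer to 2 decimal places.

Standard dose requires CrCl ≥ 90 mL/min.
Set (140 − 33) × 52 × 0.85 / (72 × SCr) = 90
SCr = (140 − 33) × 52 × 0.85 / (72 × 90) = 0.730 mg/dL

0.73 mg/dL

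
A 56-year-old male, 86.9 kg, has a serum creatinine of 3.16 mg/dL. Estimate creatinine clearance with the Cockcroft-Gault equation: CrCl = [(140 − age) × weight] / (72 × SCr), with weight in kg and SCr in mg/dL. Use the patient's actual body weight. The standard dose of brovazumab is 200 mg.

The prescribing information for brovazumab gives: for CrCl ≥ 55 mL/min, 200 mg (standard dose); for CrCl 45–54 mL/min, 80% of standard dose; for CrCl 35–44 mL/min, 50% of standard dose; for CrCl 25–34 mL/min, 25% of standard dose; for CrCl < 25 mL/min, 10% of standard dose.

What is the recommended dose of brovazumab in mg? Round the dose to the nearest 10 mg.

50 mg

CrCl = (140 − 56) × 86.9 / (72 × 3.16) = 7299.6 / 227.52 ≈ 32.1 mL/min
CrCl ≈ 32 mL/min → bracket 25–34 mL/min.
25% of 200 mg = 50 mg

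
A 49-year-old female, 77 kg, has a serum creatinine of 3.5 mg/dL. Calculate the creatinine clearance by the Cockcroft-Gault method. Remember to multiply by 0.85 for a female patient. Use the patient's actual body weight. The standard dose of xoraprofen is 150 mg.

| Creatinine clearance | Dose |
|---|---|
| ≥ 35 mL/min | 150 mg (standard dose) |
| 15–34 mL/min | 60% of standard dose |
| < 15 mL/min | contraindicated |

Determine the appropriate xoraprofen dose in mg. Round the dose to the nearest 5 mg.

90 mg

CrCl = (140 − 49) × 77 / (72 × 3.5) × 0.85 = 7007.0 / 252.00 × 0.85 ≈ 23.6 mL/min
CrCl ≈ 24 mL/min → bracket 15–34 mL/min.
60% of 150 mg = 90 mg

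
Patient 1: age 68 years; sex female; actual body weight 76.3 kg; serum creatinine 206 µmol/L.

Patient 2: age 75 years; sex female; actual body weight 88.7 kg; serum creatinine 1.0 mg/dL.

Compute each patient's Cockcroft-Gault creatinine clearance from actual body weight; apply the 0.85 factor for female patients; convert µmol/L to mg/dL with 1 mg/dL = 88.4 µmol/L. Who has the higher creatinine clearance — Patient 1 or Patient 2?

Patient 1: SCr = 206 / 88.4 = 2.33 mg/dL
Patient 1: CrCl = (140 − 68) × 76.3 / (72 × 2.33) × 0.85 = 5493.6 / 167.76 × 0.85 ≈ 27.8 mL/min
Patient 2: CrCl = (140 − 75) × 88.7 / (72 × 1) × 0.85 = 5765.5 / 72.00 × 0.85 ≈ 68.1 mL/min
27.8 vs 68.1 mL/min → Patient 2 is higher.

Patient 2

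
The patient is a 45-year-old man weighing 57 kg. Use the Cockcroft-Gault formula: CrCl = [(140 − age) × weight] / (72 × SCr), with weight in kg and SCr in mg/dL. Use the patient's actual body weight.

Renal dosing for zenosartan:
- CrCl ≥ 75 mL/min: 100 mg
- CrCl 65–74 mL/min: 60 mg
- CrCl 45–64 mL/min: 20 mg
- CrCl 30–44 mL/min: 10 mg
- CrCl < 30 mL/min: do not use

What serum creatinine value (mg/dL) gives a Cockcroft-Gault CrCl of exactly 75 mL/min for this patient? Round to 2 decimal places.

1.00 mg/dL

Standard dose requires CrCl ≥ 75 mL/min.
Set (140 − 45) × 57 / (72 × SCr) = 75
SCr = (140 − 45) × 57 / (72 × 75) = 1.003 mg/dL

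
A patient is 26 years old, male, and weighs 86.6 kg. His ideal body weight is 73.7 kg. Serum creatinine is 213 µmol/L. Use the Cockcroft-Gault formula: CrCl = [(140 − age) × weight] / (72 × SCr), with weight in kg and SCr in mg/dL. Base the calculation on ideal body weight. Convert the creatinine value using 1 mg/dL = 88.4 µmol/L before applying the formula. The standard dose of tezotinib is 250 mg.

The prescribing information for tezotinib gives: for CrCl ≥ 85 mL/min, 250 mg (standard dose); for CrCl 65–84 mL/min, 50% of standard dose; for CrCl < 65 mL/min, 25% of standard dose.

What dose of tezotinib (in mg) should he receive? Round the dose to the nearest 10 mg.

60 mg

SCr = 213 / 88.4 = 2.41 mg/dL
CrCl = (140 − 26) × 73.7 / (72 × 2.41) = 8401.8 / 173.52 ≈ 48.4 mL/min
CrCl ≈ 48 mL/min → bracket < 65 mL/min.
25% of 250 mg = 62.5 mg → 60 mg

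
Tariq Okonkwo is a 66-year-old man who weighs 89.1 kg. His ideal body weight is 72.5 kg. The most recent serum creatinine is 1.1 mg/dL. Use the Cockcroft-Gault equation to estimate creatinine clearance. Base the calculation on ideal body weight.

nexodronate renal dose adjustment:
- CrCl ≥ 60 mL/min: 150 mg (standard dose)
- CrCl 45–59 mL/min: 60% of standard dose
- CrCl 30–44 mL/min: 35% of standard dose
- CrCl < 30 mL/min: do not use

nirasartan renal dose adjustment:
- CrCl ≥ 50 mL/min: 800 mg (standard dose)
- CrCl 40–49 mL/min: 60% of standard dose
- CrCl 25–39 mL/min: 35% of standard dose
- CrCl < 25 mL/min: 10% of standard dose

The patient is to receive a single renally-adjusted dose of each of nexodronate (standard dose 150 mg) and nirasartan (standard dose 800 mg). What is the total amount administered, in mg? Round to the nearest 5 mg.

950 mg

CrCl = (140 − 66) × 72.5 / (72 × 1.1) = 5365.0 / 79.20 ≈ 67.7 mL/min
CrCl ≈ 68 mL/min.
nexodronate: ≥ 60 mL/min → 100% of 150 mg = 150 mg.
nirasartan: ≥ 50 mL/min → 100% of 800 mg = 800 mg.
Total = 150 + 800 = 950 mg.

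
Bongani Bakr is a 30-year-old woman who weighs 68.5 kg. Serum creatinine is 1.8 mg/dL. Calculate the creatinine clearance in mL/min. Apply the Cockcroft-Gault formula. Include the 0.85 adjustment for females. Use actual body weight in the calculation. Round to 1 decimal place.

CrCl = (140 − 30) × 68.5 / (72 × 1.8) × 0.85 = 7535.0 / 129.60 × 0.85 ≈ 49.4 mL/min

49.4 mL/min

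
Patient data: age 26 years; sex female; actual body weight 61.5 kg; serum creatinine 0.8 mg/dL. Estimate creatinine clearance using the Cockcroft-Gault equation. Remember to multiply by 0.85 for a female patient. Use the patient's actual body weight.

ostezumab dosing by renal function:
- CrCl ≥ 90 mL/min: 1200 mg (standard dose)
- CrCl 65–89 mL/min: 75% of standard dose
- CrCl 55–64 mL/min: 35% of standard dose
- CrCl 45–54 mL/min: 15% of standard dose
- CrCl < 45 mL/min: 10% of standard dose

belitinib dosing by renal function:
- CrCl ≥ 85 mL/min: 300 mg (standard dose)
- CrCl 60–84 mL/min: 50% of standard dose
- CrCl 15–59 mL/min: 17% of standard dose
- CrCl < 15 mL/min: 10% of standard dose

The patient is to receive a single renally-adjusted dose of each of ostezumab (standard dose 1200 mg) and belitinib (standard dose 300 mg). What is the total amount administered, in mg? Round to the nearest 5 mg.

1500 mg

CrCl = (140 − 26) × 61.5 / (72 × 0.8) × 0.85 = 7011.0 / 57.60 × 0.85 ≈ 103.5 mL/min
CrCl ≈ 103 mL/min.
ostezumab: ≥ 90 mL/min → 100% of 1200 mg = 1200 mg.
belitinib: ≥ 85 mL/min → 100% of 300 mg = 300 mg.
Total = 1200 + 300 = 1500 mg.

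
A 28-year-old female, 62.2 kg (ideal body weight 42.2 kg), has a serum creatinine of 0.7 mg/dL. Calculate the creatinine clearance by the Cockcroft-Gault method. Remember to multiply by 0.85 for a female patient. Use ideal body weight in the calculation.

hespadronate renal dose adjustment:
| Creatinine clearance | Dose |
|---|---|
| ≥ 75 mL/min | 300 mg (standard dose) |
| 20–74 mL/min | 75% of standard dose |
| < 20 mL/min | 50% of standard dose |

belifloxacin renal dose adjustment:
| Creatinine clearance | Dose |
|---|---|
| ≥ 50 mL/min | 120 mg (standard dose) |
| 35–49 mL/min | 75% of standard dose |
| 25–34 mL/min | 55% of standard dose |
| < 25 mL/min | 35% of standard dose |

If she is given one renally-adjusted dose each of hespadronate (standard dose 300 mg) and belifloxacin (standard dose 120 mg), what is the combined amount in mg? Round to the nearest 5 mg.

CrCl = (140 − 28) × 42.2 / (72 × 0.7) × 0.85 = 4726.4 / 50.40 × 0.85 ≈ 79.7 mL/min
CrCl ≈ 80 mL/min.
hespadronate: ≥ 75 mL/min → 100% of 300 mg = 300 mg.
belifloxacin: ≥ 50 mL/min → 100% of 120 mg = 120 mg.
Total = 300 + 120 = 420 mg.

420 mg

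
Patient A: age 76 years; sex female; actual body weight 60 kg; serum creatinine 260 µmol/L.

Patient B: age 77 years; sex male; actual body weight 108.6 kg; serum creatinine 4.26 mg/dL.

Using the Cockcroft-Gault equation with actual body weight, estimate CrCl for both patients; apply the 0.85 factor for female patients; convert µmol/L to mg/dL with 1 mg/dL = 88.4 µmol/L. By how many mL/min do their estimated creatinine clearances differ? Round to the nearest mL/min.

Patient A: SCr = 260 / 88.4 = 2.941 mg/dL
Patient A: CrCl = (140 − 76) × 60 / (72 × 2.941) × 0.85 = 3840.0 / 211.75 × 0.85 ≈ 15.4 mL/min
Patient B: CrCl = (140 − 77) × 108.6 / (72 × 4.26) = 6841.8 / 306.72 ≈ 22.3 mL/min
|15.4 − 22.3| = 6.9 mL/min

7 mL/min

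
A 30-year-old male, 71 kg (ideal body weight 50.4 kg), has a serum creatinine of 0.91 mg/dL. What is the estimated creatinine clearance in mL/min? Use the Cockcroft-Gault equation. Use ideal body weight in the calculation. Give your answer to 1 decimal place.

CrCl = (140 − 30) × 50.4 / (72 × 0.91) = 5544.0 / 65.52 ≈ 84.6 mL/min

84.6 mL/min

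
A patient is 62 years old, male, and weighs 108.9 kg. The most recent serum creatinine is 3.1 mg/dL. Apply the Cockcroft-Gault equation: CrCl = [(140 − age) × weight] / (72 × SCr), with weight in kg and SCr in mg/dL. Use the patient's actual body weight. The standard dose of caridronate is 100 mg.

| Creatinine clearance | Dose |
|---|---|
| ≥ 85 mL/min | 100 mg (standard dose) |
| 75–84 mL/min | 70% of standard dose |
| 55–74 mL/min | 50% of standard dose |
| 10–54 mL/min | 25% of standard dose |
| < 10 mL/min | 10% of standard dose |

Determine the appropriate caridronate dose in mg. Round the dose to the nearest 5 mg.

CrCl = (140 − 62) × 108.9 / (72 × 3.1) = 8494.2 / 223.20 ≈ 38.1 mL/min
CrCl ≈ 38 mL/min → bracket 10–54 mL/min.
25% of 100 mg = 25 mg

25 mg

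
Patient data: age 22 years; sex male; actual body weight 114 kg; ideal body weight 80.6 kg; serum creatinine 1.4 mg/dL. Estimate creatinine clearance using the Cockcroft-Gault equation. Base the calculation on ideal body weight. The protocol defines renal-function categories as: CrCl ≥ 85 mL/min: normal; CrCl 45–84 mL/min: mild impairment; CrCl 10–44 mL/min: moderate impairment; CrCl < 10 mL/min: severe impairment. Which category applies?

CrCl = (140 − 22) × 80.6 / (72 × 1.4) = 9510.8 / 100.80 ≈ 94.4 mL/min
94 mL/min falls in the 'normal' range.

normal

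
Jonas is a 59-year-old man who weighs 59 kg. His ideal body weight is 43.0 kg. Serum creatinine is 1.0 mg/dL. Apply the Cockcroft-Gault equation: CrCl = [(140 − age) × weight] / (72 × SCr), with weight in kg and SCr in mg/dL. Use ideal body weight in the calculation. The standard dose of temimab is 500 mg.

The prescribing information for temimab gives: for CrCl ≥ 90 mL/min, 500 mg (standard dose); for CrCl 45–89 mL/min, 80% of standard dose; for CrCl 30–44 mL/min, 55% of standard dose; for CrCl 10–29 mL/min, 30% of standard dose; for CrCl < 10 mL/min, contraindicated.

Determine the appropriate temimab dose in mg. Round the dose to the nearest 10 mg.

CrCl = (140 − 59) × 43 / (72 × 1) = 3483.0 / 72.00 ≈ 48.4 mL/min
CrCl ≈ 48 mL/min → bracket 45–89 mL/min.
80% of 500 mg = 400 mg

400 mg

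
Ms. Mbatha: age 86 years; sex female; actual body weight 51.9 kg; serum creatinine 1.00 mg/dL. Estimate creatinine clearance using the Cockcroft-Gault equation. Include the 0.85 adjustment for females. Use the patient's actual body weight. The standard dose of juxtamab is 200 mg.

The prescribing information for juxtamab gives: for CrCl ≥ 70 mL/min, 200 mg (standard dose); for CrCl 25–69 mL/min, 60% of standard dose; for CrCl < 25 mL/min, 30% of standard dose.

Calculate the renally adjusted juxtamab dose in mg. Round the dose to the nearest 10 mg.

CrCl = (140 − 86) × 51.9 / (72 × 1) × 0.85 = 2802.6 / 72.00 × 0.85 ≈ 33.1 mL/min
CrCl ≈ 33 mL/min → bracket 25–69 mL/min.
60% of 200 mg = 120 mg

120 mg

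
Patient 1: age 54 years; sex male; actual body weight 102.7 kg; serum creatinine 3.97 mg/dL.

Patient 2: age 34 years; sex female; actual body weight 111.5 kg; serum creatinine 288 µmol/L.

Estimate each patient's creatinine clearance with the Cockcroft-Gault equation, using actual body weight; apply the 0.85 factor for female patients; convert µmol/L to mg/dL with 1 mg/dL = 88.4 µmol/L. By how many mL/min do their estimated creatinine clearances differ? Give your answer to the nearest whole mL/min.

Patient 1: CrCl = (140 − 54) × 102.7 / (72 × 3.97) = 8832.2 / 285.84 ≈ 30.9 mL/min
Patient 2: SCr = 288 / 88.4 = 3.258 mg/dL
Patient 2: CrCl = (140 − 34) × 111.5 / (72 × 3.258) × 0.85 = 11819.0 / 234.58 × 0.85 ≈ 42.8 mL/min
|30.9 − 42.8| = 11.9 mL/min

12 mL/min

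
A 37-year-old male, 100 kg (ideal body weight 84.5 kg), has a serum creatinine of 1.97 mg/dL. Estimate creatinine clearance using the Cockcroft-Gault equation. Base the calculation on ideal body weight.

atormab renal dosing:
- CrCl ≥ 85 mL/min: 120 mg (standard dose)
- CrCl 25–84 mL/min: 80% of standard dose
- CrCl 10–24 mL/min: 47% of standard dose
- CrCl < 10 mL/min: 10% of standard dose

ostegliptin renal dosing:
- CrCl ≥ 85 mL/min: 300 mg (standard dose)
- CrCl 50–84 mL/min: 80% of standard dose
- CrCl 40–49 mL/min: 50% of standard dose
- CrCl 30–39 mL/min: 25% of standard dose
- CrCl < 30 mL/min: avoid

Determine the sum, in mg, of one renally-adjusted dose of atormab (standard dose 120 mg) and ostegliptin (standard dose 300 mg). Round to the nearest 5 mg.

CrCl = (140 − 37) × 84.5 / (72 × 1.97) = 8703.5 / 141.84 ≈ 61.4 mL/min
CrCl ≈ 61 mL/min.
atormab: 25–84 mL/min → 80% of 120 mg = 96 mg.
ostegliptin: 50–84 mL/min → 80% of 300 mg = 240 mg.
Total = 96 + 240 = 336 mg.

335 mg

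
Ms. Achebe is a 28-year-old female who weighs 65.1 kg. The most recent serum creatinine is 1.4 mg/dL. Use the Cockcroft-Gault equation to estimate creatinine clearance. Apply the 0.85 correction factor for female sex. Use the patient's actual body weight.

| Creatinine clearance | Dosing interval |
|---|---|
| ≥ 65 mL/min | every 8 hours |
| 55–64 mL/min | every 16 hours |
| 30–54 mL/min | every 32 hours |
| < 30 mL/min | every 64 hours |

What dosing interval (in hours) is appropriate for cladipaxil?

every 16 hours

CrCl = (140 − 28) × 65.1 / (72 × 1.4) × 0.85 = 7291.2 / 100.80 × 0.85 ≈ 61.5 mL/min
CrCl ≈ 61 mL/min → bracket 55–64 mL/min → every 16 hours.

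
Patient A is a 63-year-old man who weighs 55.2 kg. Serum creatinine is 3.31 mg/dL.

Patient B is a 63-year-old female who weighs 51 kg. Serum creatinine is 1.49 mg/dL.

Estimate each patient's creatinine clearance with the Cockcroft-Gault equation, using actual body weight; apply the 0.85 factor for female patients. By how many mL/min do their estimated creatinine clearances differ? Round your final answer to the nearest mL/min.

Patient A: CrCl = (140 − 63) × 55.2 / (72 × 3.31) = 4250.4 / 238.32 ≈ 17.8 mL/min
Patient B: CrCl = (140 − 63) × 51 / (72 × 1.49) × 0.85 = 3927.0 / 107.28 × 0.85 ≈ 31.1 mL/min
|17.8 − 31.1| = 13.3 mL/min

13 mL/min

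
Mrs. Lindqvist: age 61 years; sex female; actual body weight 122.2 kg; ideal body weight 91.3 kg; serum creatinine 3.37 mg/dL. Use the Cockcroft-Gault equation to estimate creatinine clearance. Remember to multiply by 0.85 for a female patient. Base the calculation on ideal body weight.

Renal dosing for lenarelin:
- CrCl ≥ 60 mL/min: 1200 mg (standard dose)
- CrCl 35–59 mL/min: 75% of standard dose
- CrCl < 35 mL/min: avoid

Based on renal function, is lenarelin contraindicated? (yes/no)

yes

CrCl = (140 − 61) × 91.3 / (72 × 3.37) × 0.85 = 7212.7 / 242.64 × 0.85 ≈ 25.3 mL/min
CrCl ≈ 25 mL/min, which is < 35 mL/min.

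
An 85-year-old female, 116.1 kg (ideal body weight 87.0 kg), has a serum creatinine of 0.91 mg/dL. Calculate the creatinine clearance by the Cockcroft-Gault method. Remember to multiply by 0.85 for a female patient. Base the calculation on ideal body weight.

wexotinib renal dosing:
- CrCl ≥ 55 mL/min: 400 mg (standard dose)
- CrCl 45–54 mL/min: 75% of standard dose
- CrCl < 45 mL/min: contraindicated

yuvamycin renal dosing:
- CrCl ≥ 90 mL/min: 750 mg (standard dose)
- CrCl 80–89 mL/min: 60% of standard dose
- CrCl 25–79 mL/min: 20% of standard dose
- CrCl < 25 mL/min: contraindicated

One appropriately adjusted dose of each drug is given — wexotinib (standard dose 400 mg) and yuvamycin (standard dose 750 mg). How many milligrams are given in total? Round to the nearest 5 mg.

550 mg

CrCl = (140 − 85) × 87 / (72 × 0.91) × 0.85 = 4785.0 / 65.52 × 0.85 ≈ 62.1 mL/min
CrCl ≈ 62 mL/min.
wexotinib: ≥ 55 mL/min → 100% of 400 mg = 400 mg.
yuvamycin: 25–79 mL/min → 20% of 750 mg = 150 mg.
Total = 400 + 150 = 550 mg.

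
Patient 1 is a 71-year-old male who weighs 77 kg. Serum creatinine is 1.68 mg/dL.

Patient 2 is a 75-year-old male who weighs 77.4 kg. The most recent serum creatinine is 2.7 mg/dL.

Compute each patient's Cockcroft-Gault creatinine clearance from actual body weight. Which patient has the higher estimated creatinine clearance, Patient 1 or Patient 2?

Patient 1

Patient 1: CrCl = (140 − 71) × 77 / (72 × 1.68) = 5313.0 / 120.96 ≈ 43.9 mL/min
Patient 2: CrCl = (140 − 75) × 77.4 / (72 × 2.7) = 5031.0 / 194.40 ≈ 25.9 mL/min
43.9 vs 25.9 mL/min → Patient 1 is higher.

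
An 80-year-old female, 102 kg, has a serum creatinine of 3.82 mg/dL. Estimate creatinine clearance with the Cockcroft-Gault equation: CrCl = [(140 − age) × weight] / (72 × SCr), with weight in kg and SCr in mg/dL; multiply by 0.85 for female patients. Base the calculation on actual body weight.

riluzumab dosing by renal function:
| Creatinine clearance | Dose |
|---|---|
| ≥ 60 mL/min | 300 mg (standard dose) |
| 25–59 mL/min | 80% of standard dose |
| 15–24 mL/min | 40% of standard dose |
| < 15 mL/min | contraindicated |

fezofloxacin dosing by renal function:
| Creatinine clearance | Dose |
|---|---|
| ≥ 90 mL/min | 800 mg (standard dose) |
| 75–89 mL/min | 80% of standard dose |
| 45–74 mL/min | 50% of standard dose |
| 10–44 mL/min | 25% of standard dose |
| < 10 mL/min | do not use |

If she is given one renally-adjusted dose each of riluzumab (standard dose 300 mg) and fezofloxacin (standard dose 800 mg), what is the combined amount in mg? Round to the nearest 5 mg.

320 mg

CrCl = (140 − 80) × 102 / (72 × 3.82) × 0.85 = 6120.0 / 275.04 × 0.85 ≈ 18.9 mL/min
CrCl ≈ 19 mL/min.
riluzumab: 15–24 mL/min → 40% of 300 mg = 120 mg.
fezofloxacin: 10–44 mL/min → 25% of 800 mg = 200 mg.
Total = 120 + 200 = 320 mg.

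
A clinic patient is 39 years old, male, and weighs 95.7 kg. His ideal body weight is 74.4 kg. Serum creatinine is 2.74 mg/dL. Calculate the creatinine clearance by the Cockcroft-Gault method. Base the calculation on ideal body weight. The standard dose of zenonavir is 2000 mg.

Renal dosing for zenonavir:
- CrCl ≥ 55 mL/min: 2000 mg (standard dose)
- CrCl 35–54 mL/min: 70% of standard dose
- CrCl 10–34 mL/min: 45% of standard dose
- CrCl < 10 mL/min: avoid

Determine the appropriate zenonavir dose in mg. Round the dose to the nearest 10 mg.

1400 mg

CrCl = (140 − 39) × 74.4 / (72 × 2.74) = 7514.4 / 197.28 ≈ 38.1 mL/min
CrCl ≈ 38 mL/min → bracket 35–54 mL/min.
70% of 2000 mg = 1400 mg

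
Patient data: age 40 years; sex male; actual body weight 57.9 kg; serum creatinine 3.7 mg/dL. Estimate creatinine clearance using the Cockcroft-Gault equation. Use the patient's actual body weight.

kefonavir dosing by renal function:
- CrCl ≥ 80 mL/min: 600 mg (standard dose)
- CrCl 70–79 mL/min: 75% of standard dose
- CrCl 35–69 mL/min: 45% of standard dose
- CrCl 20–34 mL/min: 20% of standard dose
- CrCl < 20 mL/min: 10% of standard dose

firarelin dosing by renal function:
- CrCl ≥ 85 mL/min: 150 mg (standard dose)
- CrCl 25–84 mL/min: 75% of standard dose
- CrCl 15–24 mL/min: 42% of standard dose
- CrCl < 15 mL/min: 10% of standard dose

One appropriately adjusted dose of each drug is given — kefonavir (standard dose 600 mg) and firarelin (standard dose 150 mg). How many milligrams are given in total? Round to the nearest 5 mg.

185 mg

CrCl = (140 − 40) × 57.9 / (72 × 3.7) = 5790.0 / 266.40 ≈ 21.7 mL/min
CrCl ≈ 22 mL/min.
kefonavir: 20–34 mL/min → 20% of 600 mg = 120 mg.
firarelin: 15–24 mL/min → 42% of 150 mg = 63 mg.
Total = 120 + 63 = 183 mg.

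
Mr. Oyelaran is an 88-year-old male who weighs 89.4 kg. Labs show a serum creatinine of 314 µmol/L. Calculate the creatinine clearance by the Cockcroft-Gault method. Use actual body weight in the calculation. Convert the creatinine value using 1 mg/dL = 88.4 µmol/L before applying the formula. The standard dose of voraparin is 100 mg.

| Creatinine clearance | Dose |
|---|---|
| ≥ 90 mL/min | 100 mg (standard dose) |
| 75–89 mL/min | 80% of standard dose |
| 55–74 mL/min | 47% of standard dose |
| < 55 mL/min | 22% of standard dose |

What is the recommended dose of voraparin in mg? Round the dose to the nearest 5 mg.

20 mg

SCr = 314 / 88.4 = 3.552 mg/dL
CrCl = (140 − 88) × 89.4 / (72 × 3.552) = 4648.8 / 255.74 ≈ 18.2 mL/min
CrCl ≈ 18 mL/min → bracket < 55 mL/min.
22% of 100 mg = 22 mg → 20 mg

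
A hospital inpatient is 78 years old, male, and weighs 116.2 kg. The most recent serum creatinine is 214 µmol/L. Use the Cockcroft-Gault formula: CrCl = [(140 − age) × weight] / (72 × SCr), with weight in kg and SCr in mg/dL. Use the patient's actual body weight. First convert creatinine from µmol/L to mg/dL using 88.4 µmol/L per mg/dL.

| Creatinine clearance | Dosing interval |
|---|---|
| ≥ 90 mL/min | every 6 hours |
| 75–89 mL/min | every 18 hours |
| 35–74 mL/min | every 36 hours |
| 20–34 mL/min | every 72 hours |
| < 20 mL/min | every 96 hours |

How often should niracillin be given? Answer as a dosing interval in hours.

every 36 hours

SCr = 214 / 88.4 = 2.421 mg/dL
CrCl = (140 − 78) × 116.2 / (72 × 2.421) = 7204.4 / 174.31 ≈ 41.3 mL/min
CrCl ≈ 41 mL/min → bracket 35–74 mL/min → every 36 hours.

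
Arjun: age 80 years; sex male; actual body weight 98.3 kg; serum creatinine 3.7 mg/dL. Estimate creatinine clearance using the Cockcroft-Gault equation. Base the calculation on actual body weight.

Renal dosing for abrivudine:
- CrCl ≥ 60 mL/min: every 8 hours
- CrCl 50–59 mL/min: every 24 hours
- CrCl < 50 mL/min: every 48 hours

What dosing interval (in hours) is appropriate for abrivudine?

every 48 hours

CrCl = (140 − 80) × 98.3 / (72 × 3.7) = 5898.0 / 266.40 ≈ 22.1 mL/min
CrCl ≈ 22 mL/min → bracket < 50 mL/min → every 48 hours.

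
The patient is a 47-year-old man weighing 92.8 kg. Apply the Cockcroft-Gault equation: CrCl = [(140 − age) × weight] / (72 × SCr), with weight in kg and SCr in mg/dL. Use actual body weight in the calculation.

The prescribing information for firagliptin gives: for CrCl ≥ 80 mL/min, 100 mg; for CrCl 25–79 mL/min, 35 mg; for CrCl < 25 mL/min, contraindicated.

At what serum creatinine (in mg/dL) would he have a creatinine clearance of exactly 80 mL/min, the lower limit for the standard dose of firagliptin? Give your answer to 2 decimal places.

1.50 mg/dL

Standard dose requires CrCl ≥ 80 mL/min.
Set (140 − 47) × 92.8 / (72 × SCr) = 80
SCr = (140 − 47) × 92.8 / (72 × 80) = 1.498 mg/dL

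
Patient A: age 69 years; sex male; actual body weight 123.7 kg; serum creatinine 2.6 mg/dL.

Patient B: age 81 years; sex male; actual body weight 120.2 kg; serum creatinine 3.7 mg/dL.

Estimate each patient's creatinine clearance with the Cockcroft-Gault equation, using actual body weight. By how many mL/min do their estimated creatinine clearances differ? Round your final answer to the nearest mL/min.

Patient A: CrCl = (140 − 69) × 123.7 / (72 × 2.6) = 8782.7 / 187.20 ≈ 46.9 mL/min
Patient B: CrCl = (140 − 81) × 120.2 / (72 × 3.7) = 7091.8 / 266.40 ≈ 26.6 mL/min
|46.9 − 26.6| = 20.3 mL/min

20 mL/min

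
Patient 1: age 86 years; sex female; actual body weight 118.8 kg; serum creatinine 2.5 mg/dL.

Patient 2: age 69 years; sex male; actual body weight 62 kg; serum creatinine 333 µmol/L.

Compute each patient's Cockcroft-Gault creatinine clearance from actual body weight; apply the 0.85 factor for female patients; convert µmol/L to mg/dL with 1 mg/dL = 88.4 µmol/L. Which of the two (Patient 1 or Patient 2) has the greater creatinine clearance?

Patient 1

Patient 1: CrCl = (140 − 86) × 118.8 / (72 × 2.5) × 0.85 = 6415.2 / 180.00 × 0.85 ≈ 30.3 mL/min
Patient 2: SCr = 333 / 88.4 = 3.767 mg/dL
Patient 2: CrCl = (140 − 69) × 62 / (72 × 3.767) = 4402.0 / 271.22 ≈ 16.2 mL/min
30.3 vs 16.2 mL/min → Patient 1 is higher.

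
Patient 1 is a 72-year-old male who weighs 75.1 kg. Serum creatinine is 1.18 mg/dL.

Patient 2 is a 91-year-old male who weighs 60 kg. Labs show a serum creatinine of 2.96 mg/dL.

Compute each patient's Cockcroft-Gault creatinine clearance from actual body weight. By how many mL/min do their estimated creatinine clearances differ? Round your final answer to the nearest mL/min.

Patient 1: CrCl = (140 − 72) × 75.1 / (72 × 1.18) = 5106.8 / 84.96 ≈ 60.1 mL/min
Patient 2: CrCl = (140 − 91) × 60 / (72 × 2.96) = 2940.0 / 213.12 ≈ 13.8 mL/min
|60.1 − 13.8| = 46.3 mL/min

46 mL/min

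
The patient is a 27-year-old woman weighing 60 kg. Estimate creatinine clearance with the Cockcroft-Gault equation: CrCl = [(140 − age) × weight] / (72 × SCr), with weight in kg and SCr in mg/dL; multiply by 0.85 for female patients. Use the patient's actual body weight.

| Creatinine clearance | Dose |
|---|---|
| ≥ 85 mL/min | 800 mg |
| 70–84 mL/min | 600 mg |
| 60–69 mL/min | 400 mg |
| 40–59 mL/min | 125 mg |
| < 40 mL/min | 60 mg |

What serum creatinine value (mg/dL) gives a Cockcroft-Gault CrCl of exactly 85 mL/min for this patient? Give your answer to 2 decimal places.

Standard dose requires CrCl ≥ 85 mL/min.
Set (140 − 27) × 60 × 0.85 / (72 × SCr) = 85
SCr = (140 − 27) × 60 × 0.85 / (72 × 85) = 0.942 mg/dL

0.94 mg/dL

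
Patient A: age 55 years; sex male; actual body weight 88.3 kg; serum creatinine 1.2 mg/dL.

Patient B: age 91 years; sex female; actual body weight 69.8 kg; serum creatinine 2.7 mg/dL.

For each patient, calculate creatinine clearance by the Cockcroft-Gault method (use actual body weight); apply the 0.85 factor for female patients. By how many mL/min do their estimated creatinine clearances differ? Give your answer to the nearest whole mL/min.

72 mL/min

Patient A: CrCl = (140 − 55) × 88.3 / (72 × 1.2) = 7505.5 / 86.40 ≈ 86.9 mL/min
Patient B: CrCl = (140 − 91) × 69.8 / (72 × 2.7) × 0.85 = 3420.2 / 194.40 × 0.85 ≈ 15.0 mL/min
|86.9 − 15.0| = 71.9 mL/min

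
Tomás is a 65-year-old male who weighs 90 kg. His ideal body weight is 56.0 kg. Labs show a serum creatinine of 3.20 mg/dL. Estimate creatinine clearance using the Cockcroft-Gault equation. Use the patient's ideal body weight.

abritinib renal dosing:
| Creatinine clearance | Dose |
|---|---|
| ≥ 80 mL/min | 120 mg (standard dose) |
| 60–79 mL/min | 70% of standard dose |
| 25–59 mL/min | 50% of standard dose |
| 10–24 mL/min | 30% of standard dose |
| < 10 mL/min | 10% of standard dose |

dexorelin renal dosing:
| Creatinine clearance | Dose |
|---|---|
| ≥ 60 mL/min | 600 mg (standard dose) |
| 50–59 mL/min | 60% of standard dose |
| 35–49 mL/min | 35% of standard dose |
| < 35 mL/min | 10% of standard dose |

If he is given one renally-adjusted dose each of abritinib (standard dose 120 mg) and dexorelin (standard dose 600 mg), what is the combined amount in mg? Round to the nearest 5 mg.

CrCl = (140 − 65) × 56 / (72 × 3.2) = 4200.0 / 230.40 ≈ 18.2 mL/min
CrCl ≈ 18 mL/min.
abritinib: 10–24 mL/min → 30% of 120 mg = 36 mg.
dexorelin: < 35 mL/min → 10% of 600 mg = 60 mg.
Total = 36 + 60 = 96 mg.

95 mg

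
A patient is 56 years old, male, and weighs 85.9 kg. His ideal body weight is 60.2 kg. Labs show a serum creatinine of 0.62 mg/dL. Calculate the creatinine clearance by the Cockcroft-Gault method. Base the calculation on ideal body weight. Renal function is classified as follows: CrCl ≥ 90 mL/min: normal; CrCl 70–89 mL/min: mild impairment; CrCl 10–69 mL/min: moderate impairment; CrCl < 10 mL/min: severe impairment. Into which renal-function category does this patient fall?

CrCl = (140 − 56) × 60.2 / (72 × 0.62) = 5056.8 / 44.64 ≈ 113.3 mL/min
113 mL/min falls in the 'normal' range.

normal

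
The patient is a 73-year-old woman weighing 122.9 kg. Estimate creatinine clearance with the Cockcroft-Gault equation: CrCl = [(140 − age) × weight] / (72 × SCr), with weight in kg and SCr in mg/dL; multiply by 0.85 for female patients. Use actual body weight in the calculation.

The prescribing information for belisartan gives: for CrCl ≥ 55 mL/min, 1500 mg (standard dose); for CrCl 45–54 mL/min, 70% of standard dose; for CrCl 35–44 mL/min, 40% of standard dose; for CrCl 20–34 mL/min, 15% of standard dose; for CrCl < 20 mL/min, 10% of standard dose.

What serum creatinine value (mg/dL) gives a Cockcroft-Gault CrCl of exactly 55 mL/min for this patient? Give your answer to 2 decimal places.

1.77 mg/dL

Standard dose requires CrCl ≥ 55 mL/min.
Set (140 − 73) × 122.9 × 0.85 / (72 × SCr) = 55
SCr = (140 − 73) × 122.9 × 0.85 / (72 × 55) = 1.767 mg/dL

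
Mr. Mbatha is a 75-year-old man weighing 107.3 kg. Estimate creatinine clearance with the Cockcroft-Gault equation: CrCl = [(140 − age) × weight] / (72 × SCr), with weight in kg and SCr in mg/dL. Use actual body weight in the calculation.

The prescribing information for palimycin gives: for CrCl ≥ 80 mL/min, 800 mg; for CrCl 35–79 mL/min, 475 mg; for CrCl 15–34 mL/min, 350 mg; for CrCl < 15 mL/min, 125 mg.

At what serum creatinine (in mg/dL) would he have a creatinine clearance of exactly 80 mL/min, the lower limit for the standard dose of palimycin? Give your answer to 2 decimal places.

1.21 mg/dL

Standard dose requires CrCl ≥ 80 mL/min.
Set (140 − 75) × 107.3 / (72 × SCr) = 80
SCr = (140 − 75) × 107.3 / (72 × 80) = 1.211 mg/dL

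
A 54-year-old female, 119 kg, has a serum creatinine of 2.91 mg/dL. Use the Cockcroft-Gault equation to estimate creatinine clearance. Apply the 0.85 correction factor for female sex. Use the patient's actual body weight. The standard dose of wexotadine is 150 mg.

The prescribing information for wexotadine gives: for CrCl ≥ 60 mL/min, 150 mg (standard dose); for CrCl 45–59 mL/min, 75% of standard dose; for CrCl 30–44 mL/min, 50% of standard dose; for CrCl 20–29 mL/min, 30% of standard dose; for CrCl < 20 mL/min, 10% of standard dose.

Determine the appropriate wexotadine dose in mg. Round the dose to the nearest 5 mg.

75 mg

CrCl = (140 − 54) × 119 / (72 × 2.91) × 0.85 = 10234.0 / 209.52 × 0.85 ≈ 41.5 mL/min
CrCl ≈ 42 mL/min → bracket 30–44 mL/min.
50% of 150 mg = 75 mg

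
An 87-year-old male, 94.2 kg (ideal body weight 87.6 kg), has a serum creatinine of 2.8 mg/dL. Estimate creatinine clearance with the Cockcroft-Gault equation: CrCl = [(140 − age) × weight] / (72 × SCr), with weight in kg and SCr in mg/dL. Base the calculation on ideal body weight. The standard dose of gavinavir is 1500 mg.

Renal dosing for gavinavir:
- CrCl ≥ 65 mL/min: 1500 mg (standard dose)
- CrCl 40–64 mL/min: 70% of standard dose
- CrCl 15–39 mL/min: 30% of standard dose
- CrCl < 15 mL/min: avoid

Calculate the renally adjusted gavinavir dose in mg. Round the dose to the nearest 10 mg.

450 mg

CrCl = (140 − 87) × 87.6 / (72 × 2.8) = 4642.8 / 201.60 ≈ 23.0 mL/min
CrCl ≈ 23 mL/min → bracket 15–39 mL/min.
30% of 1500 mg = 450 mg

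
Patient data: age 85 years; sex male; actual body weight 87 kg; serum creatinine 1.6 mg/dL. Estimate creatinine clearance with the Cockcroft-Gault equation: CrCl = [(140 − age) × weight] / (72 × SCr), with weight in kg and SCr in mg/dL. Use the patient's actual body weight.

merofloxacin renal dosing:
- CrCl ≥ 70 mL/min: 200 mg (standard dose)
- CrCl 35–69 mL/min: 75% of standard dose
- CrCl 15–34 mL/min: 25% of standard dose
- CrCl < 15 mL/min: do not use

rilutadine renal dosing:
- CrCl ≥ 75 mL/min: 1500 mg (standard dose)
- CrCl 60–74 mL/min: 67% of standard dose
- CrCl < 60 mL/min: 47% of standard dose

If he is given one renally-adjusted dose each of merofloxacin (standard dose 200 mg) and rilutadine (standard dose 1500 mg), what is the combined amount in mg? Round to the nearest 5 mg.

855 mg

CrCl = (140 − 85) × 87 / (72 × 1.6) = 4785.0 / 115.20 ≈ 41.5 mL/min
CrCl ≈ 42 mL/min.
merofloxacin: 35–69 mL/min → 75% of 200 mg = 150 mg.
rilutadine: < 60 mL/min → 47% of 1500 mg = 705 mg.
Total = 150 + 705 = 855 mg.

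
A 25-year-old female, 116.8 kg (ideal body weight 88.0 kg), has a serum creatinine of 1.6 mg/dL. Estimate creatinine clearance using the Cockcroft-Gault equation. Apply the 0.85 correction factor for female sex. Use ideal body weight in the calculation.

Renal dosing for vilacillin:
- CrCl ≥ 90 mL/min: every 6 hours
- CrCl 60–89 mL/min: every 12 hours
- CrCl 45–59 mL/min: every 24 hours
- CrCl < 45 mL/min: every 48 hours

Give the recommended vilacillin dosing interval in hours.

every 12 hours

CrCl = (140 − 25) × 88 / (72 × 1.6) × 0.85 = 10120.0 / 115.20 × 0.85 ≈ 74.7 mL/min
CrCl ≈ 75 mL/min → bracket 60–89 mL/min → every 12 hours.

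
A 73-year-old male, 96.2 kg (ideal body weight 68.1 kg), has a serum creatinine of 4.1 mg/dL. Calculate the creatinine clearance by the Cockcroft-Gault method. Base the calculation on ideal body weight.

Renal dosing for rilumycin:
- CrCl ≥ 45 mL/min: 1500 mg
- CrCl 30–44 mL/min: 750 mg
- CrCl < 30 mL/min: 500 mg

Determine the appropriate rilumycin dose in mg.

CrCl = (140 − 73) × 68.1 / (72 × 4.1) = 4562.7 / 295.20 ≈ 15.5 mL/min
CrCl ≈ 15 mL/min → bracket < 30 mL/min.
Dose for this bracket: 500 mg.

500 mg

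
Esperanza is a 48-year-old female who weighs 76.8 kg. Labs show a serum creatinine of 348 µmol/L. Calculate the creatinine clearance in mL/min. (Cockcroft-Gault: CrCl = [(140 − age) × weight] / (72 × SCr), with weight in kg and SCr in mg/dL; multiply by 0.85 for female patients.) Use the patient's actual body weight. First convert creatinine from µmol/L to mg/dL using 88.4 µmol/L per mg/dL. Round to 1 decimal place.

SCr = 348 / 88.4 = 3.937 mg/dL
CrCl = (140 − 48) × 76.8 / (72 × 3.937) × 0.85 = 7065.6 / 283.46 × 0.85 ≈ 21.2 mL/min

21.2 mL/min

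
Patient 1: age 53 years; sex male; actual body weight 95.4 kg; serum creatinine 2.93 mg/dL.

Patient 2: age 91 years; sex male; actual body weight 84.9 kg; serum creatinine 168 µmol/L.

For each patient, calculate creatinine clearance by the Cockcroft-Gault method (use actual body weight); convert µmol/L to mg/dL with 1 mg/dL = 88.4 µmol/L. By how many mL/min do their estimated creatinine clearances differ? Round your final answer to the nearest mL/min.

9 mL/min

Patient 1: CrCl = (140 − 53) × 95.4 / (72 × 2.93) = 8299.8 / 210.96 ≈ 39.3 mL/min
Patient 2: SCr = 168 / 88.4 = 1.9 mg/dL
Patient 2: CrCl = (140 − 91) × 84.9 / (72 × 1.9) = 4160.1 / 136.80 ≈ 30.4 mL/min
|39.3 − 30.4| = 8.9 mL/min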